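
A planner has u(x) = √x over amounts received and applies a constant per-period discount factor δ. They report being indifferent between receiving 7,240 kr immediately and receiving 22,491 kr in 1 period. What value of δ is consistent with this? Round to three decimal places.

Indifference means u(7240) = δ · u(22491), so δ = u(7240)/u(22491).
With u(x) = √x: δ = √7240/√22491 = √(7240/22491) = 0.56737.

δ ≈ 0.567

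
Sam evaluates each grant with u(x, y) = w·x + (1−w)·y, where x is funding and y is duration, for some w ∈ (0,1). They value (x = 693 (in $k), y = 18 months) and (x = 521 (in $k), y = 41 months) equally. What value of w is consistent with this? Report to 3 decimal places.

w = 0.118

u(693,18) = u(521,41) means w·693 + (1−w)·18 = w·521 + (1−w)·41.
w·(693−521) = (1−w)·(41−18), i.e. w·172 = (1−w)·23.
So w/(1−w) = 23/172 = 0.1337, giving w = 23/(172+23) = 0.118.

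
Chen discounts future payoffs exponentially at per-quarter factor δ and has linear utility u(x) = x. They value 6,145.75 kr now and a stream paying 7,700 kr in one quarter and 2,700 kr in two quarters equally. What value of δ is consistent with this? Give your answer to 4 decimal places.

Present value of the stream is 7700·δ + 2700·δ². Indifference gives 7700δ + 2700δ² = 6145.75.
That is, 2700δ² + 7700δ − 6145.75 = 0, a quadratic in δ.
The positive root is δ = [−7700 + √(7700² + 4·2700·6145.75)] / (2·2700) = (−7700 + 11210.000)/5400 ≈ 0.6500.

δ ≈ 0.6500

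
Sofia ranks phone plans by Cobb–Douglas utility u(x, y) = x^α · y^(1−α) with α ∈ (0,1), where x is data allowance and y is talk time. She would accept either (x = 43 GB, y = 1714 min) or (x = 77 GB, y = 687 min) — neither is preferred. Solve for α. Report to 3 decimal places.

α ≈ 0.611

The Cobb–Douglas utilities coincide, so 43^α·1714^(1−α) = 77^α·687^(1−α).
Taking logs: α·ln 43 + (1−α)·ln 1714 = α·ln 77 + (1−α)·ln 687, i.e. α·-0.582605 = (1−α)·-0.914251.
With A = -0.582605 and B = -0.914251: α·A = (1−α)·B, so α = B/(A+B) = -0.914251/-1.496856 ≈ 0.611.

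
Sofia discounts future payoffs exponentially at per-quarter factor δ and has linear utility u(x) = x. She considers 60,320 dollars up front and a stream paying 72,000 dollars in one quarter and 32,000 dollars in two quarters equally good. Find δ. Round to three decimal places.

The stream is worth 72000δ + 32000δ² today, so 72000δ + 32000δ² = 60320.
So 32000δ² + 72000δ − 60320 = 0.
By the quadratic formula (taking the positive root), δ = (−72000 + √12904960000.00) / 64000 ≈ 0.650.

δ ≈ 0.650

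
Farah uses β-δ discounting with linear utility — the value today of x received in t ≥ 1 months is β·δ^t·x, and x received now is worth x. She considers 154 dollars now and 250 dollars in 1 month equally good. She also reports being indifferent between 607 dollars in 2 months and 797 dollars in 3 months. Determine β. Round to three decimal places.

From the later pair, β·δ^2·607 = β·δ^3·797; dividing through, δ = 607/797 = 0.76161.
Now use the now-vs-future pair: 154 = β·δ·250 gives β = 154/(0.76161·250) ≈ 0.809.

β ≈ 0.809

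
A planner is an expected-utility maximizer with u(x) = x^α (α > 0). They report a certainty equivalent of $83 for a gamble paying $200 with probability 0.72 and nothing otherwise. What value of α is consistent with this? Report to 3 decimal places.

α ≈ 0.374

The lottery's expected utility is 0.72·u(200) + 0.28·u(0) = 0.72·200^α (since u(0) = 0 for α > 0).
Setting u(83) equal to that: 83^α = 0.72·200^α ⇒ (83/200)^α = 0.72.
α = ln(0.72) / ln(83/200) = -0.328504/-0.879477 ≈ 0.374.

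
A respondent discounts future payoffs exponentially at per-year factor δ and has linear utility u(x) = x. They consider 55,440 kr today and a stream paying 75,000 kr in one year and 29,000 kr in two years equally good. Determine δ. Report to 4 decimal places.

δ ≈ 0.6000

The stream is worth 75000δ + 29000δ² today, so 75000δ + 29000δ² = 55440.
Rearranged: 29000δ² + 75000δ − 55440 = 0.
δ = (−75000 + √(75000² + 4·29000·55440)) / (2·29000) = (−75000 + √12056040000.00) / 58000 ≈ 0.6000.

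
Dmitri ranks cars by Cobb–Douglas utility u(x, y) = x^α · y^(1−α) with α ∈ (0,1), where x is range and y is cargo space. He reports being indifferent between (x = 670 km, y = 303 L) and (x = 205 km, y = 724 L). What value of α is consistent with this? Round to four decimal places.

α ≈ 0.4238

Set the two utilities equal: 670^α·303^(1−α) = 205^α·724^(1−α).
Rearrange to (670/205)^α = (724/303)^(1−α) and take logs: α·1.1842677 = (1−α)·0.8710586.
With A = 1.1842677 and B = 0.8710586: α·A = (1−α)·B, so α = B/(A+B) = 0.8710586/2.0553263 ≈ 0.4238.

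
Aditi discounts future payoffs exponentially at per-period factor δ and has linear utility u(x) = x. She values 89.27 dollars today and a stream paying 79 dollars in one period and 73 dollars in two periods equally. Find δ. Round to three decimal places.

δ ≈ 0.690

Present value of the stream is 79·δ + 73·δ². Indifference gives 79δ + 73δ² = 89.27.
So 73δ² + 79δ − 89.27 = 0.
By the quadratic formula (taking the positive root), δ = (−79 + √32307.84) / 146 ≈ 0.690.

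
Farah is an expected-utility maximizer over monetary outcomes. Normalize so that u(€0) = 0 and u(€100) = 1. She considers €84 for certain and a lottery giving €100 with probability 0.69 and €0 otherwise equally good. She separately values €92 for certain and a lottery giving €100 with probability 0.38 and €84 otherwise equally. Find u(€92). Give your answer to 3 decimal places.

The first gamble pins u(€84): it must equal 0.69·1 + 0.31·0 = 0.69.
The second indifference gives u(€92) = 0.38·u(€100) + 0.62·u(€84) = 0.38·1.00 + 0.62·0.69 = 0.8078.

0.808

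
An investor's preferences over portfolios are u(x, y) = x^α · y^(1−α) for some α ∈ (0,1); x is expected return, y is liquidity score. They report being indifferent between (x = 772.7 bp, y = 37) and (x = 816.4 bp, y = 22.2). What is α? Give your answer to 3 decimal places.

α ≈ 0.903

The Cobb–Douglas utilities coincide, so 772.7^α·37^(1−α) = 816.4^α·22.2^(1−α).
Taking logs: α·ln 772.7 + (1−α)·ln 37 = α·ln 816.4 + (1−α)·ln 22.2, i.e. α·-0.055014 = (1−α)·-0.510826.
So α/(1−α) = (-0.510826)/(-0.055014) = 9.285382, and α = 9.285382/10.285382 ≈ 0.903.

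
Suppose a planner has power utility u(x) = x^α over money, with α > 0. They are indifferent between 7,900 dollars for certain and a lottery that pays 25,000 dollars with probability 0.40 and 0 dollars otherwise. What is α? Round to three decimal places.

α ≈ 0.795

EU(lottery) = 0.40·25000^α + 0.60·0 = 0.40·25000^α.
Indifference: 7900^α = 0.40·25000^α, so (7900/25000)^α = 0.40.
Take logs: α = ln 0.40 / ln(7900/25000) ≈ 0.79538.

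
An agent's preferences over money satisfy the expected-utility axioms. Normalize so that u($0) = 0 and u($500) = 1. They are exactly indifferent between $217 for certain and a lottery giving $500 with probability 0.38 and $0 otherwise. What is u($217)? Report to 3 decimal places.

The indifference gives u($217) = 0.38·u($500) + 0.62·u($0) = 0.38·1 + 0.62·0 = 0.38.

0.380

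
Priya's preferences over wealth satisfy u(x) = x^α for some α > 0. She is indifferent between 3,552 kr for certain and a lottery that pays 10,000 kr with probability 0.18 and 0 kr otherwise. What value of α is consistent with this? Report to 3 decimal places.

Since u(0) = 0, the lottery's EU is 0.18·10000^α.
Equating: 3552^α = 0.18·10000^α, i.e. 0.3552^α = 0.18.
Taking logs: α·ln(3552/10000) = ln(0.18), so α = -1.714798 / -1.035074 ≈ 1.657.

α ≈ 1.657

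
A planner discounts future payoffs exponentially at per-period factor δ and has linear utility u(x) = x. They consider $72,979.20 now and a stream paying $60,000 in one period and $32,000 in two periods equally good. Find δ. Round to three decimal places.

The stream is worth 60000δ + 32000δ² today, so 60000δ + 32000δ² = 72979.20.
So 32000δ² + 60000δ − 72979.20 = 0.
δ = (−60000 + √(60000² + 4·32000·72979.20)) / (2·32000) = (−60000 + √12941337600.00) / 64000 ≈ 0.840.

δ ≈ 0.840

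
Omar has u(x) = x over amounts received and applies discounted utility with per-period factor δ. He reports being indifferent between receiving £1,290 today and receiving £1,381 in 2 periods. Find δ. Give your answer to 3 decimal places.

Indifference means u(1290) = δ^2 · u(1381), so δ^2 = u(1290)/u(1381).
With u(x) = x: δ^2 = 1290/1381 = 0.93411.
So δ = 0.93411^(1/2) ≈ 0.966.

δ ≈ 0.966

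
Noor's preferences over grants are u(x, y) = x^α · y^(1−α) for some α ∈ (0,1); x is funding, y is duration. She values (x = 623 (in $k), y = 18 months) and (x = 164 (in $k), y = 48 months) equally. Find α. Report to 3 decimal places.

Set the two utilities equal: 623^α·18^(1−α) = 164^α·48^(1−α).
Rearrange to (623/164)^α = (48/18)^(1−α) and take logs: α·1.334680 = (1−α)·0.980829.
With A = 1.334680 and B = 0.980829: α·A = (1−α)·B, so α = B/(A+B) = 0.980829/2.315509 ≈ 0.424.

α ≈ 0.424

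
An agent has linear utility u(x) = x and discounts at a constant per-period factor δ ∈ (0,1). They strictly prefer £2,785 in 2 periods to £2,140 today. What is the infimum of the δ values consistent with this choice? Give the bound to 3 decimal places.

The preference means 2140 < δ^2·2785.
So δ^2 > 2140/2785 = 0.76840; taking the square root of both positive sides preserves the inequality.
δ > (2140/2785)^(1/2) ≈ 0.877.

δ > 0.877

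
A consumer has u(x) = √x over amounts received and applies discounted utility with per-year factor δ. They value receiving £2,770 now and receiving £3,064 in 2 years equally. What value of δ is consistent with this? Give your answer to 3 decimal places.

δ ≈ 0.975

Equating discounted utilities: u(2770) = δ^2·u(3064) ⇒ δ^2 = u(2770)/u(3064).
Since u(x) = √x, δ^2 = √(2770/3064) = 0.95081.
Hence δ = (0.95081)^(1/2) = 0.97510.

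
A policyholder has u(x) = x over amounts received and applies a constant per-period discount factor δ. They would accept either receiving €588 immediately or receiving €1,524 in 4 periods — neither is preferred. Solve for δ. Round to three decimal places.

The payoff in 4 periods is discounted by δ^4, so u(588) = δ^4·u(1524) and δ^4 = u(588)/u(1524).
With u(x) = x: δ^4 = 588/1524 = 0.38583.
Hence δ = (0.38583)^(1/4) = 0.78813.

δ ≈ 0.788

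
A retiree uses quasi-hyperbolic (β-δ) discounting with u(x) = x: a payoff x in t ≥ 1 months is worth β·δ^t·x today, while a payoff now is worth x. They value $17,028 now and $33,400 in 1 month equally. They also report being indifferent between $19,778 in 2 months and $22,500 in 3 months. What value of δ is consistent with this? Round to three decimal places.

δ ≈ 0.879

From the later pair, β·δ^2·19778 = β·δ^3·22500; dividing through, δ = 19778/22500 = 0.87902.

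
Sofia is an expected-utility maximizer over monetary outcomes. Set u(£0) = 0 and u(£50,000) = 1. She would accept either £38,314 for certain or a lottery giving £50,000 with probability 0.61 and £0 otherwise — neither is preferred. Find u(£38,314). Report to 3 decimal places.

0.610

The indifference gives u(£38,314) = 0.61·u(£50,000) + 0.39·u(£0) = 0.61·1 + 0.39·0 = 0.61.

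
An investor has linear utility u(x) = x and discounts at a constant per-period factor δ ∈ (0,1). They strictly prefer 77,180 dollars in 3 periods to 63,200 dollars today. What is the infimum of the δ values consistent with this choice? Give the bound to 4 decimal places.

Comparing present values: 63200 < δ^3·77180.
So δ^3 > 63200/77180 = 0.81886; taking the cube root of both positive sides preserves the inequality.
δ > 0.81886^(1/3) = 0.9356.

δ > 0.9356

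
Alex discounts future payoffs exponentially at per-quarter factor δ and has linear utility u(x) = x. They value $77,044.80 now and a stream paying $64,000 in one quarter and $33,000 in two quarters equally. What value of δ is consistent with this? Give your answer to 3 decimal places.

δ ≈ 0.840

The stream is worth 64000δ + 33000δ² today, so 64000δ + 33000δ² = 77044.80.
That is, 33000δ² + 64000δ − 77044.80 = 0, a quadratic in δ.
By the quadratic formula (taking the positive root), δ = (−64000 + √14265913600.00) / 66000 ≈ 0.840.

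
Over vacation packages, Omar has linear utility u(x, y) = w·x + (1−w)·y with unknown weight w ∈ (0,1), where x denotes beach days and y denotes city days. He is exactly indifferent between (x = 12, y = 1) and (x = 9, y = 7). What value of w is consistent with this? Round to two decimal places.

Equating utilities: w·12 + (1−w)·1 = w·9 + (1−w)·7.
Rearranging, 3·w − 6·(1−w) = 0.
The marginal rate of substitution is 6/3, so w = 6/(3+6) = 0.67.

w = 0.67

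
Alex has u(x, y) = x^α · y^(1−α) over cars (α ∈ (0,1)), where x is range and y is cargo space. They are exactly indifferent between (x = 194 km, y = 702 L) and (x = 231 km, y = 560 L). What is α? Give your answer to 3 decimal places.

The Cobb–Douglas utilities coincide, so 194^α·702^(1−α) = 231^α·560^(1−α).
Rearrange to (194/231)^α = (560/702)^(1−α) and take logs: α·-0.174560 = (1−α)·-0.225997.
So α/(1−α) = (-0.225997)/(-0.174560) = 1.294667, and α = 1.294667/2.294667 ≈ 0.564.

α ≈ 0.564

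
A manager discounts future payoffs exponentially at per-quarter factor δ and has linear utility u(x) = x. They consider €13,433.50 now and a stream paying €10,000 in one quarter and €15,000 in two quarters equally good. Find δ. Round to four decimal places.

Present value of the stream is 10000·δ + 15000·δ². Indifference gives 10000δ + 15000δ² = 13433.50.
That is, 15000δ² + 10000δ − 13433.50 = 0, a quadratic in δ.
By the quadratic formula (taking the positive root), δ = (−10000 + √906010000.00) / 30000 ≈ 0.6700.

δ ≈ 0.6700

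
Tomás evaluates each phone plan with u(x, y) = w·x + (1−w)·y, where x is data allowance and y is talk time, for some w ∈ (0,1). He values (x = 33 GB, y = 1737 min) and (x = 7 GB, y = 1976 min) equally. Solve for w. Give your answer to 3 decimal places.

Indifference: w·33 + (1−w)·1737 = w·7 + (1−w)·1976.
Rearranging, 26·w − 239·(1−w) = 0.
So w/(1−w) = 239/26 = 9.1923, giving w = 239/(26+239) = 0.902.

w = 0.902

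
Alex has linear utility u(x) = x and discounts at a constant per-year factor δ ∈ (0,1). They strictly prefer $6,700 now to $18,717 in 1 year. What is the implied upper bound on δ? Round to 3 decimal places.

δ < 0.358

Comparing present values: 6700 > δ·18717.
Dividing through by 18717 gives δ < 0.35796.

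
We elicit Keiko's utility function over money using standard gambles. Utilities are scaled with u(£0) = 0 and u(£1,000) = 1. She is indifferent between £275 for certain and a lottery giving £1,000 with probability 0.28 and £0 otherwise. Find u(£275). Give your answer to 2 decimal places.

u(£275) equals the lottery's expected utility: 0.28·1 + 0.72·0 = 0.28.

0.28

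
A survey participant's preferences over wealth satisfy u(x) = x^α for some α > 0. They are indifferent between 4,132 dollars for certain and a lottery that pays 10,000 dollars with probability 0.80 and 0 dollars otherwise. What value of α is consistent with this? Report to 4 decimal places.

Since u(0) = 0, the lottery's EU is 0.80·10000^α.
Indifference: 4132^α = 0.80·10000^α, so (4132/10000)^α = 0.80.
Taking logs: α·ln(4132/10000) = ln(0.80), so α = -0.2231436 / -0.8838235 ≈ 0.2525.

α ≈ 0.2525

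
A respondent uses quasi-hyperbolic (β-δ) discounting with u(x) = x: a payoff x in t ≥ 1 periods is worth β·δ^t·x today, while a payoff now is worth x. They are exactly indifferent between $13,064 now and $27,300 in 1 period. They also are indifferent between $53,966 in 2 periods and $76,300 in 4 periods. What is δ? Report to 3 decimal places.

From the later pair, β·δ^2·53966 = β·δ^4·76300; dividing through, δ^2 = 53966/76300 = 0.70729, so δ = 0.84100.

δ ≈ 0.841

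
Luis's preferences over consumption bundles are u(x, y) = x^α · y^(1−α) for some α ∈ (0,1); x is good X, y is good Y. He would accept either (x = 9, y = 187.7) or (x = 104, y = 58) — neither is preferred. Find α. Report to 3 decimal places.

α ≈ 0.324

Indifference: 9^α · 187.7^(1−α) = 104^α · 58^(1−α).
Taking logs: α·ln 9 + (1−α)·ln 187.7 = α·ln 104 + (1−α)·ln 58, i.e. α·-2.447166 = (1−α)·-1.174402.
Thus α·(-3.621568) = -1.174402, so α = -1.174402/-3.621568 ≈ 0.324.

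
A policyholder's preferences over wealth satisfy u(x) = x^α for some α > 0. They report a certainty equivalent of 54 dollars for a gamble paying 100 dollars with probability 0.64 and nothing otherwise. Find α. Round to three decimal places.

The lottery's expected utility is 0.64·u(100) + 0.36·u(0) = 0.64·100^α (since u(0) = 0 for α > 0).
Setting u(54) equal to that: 54^α = 0.64·100^α ⇒ (54/100)^α = 0.64.
Taking logs: α·ln(54/100) = ln(0.64), so α = -0.446287 / -0.616186 ≈ 0.724.

α ≈ 0.724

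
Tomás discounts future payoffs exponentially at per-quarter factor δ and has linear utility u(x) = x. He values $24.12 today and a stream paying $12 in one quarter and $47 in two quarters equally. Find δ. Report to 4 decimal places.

δ ≈ 0.6000

Present value of the stream is 12·δ + 47·δ². Indifference gives 12δ + 47δ² = 24.12.
So 47δ² + 12δ − 24.12 = 0.
δ = (−12 + √(12² + 4·47·24.12)) / (2·47) = (−12 + √4678.56) / 94 ≈ 0.6000.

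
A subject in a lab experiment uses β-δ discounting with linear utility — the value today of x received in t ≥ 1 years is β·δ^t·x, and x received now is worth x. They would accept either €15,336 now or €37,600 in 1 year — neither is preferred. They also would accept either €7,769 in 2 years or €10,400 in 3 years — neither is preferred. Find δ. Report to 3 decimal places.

From the later pair, β·δ^2·7769 = β·δ^3·10400; dividing through, δ = 7769/10400 = 0.74702.

δ ≈ 0.747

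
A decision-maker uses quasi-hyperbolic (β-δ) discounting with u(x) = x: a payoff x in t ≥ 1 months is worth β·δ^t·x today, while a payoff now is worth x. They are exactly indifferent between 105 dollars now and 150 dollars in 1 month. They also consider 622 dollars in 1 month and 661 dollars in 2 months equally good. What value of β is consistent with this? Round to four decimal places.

β ≈ 0.7439

Both payoffs in the second observation are in the future, so β drops out: δ^1·622 = δ^2·661 ⇒ δ = 622/661 = 0.94100.
The first indifference: 105 = β·δ·150, so β = 105/(δ·150) = 105/(0.94100·150) ≈ 0.7439.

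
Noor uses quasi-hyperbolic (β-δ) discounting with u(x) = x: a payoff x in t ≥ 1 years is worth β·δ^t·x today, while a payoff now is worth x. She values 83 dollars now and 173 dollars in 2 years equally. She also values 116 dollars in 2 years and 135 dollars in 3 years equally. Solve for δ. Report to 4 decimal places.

Both payoffs in the second observation are in the future, so β drops out: δ^2·116 = δ^3·135 ⇒ δ = 116/135 = 0.85926.

δ ≈ 0.8593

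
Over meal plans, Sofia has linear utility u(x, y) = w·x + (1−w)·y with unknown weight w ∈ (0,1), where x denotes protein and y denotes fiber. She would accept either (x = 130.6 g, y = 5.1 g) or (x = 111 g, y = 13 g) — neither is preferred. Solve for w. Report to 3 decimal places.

w = 0.287

u(130.6,5.1) = u(111,13) means w·130.6 + (1−w)·5.1 = w·111 + (1−w)·13.
Collecting terms: w·19.6 = (1−w)·7.9.
The marginal rate of substitution is 7.9/19.6, so w = 7.9/(19.6+7.9) = 0.287.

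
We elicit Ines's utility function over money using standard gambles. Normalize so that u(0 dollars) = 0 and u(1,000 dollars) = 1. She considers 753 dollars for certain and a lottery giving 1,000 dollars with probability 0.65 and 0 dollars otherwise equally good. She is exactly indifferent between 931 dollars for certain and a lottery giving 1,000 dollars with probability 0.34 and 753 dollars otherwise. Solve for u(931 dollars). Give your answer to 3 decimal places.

First, u(753 dollars) = 0.65·u(1,000 dollars) + 0.35·u(0 dollars) = 0.65.
Chaining: u(931 dollars) = 0.34·1.00 + 0.66·0.65 = 0.7690.

0.769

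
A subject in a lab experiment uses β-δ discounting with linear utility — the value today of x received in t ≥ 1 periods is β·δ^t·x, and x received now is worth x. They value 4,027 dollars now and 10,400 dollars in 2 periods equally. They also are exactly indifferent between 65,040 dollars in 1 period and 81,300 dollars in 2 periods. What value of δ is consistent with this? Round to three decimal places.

δ ≈ 0.800

From the later pair, β·δ^1·65040 = β·δ^2·81300; dividing through, δ = 65040/81300 = 0.80000.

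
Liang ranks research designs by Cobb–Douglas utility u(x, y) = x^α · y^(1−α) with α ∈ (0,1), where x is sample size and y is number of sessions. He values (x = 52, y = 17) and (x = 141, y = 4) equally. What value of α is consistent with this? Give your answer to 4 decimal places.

Indifference: 52^α · 17^(1−α) = 141^α · 4^(1−α).
Rearrange to (52/141)^α = (4/17)^(1−α) and take logs: α·-0.9975162 = (1−α)·-1.4469190.
With A = -0.9975162 and B = -1.4469190: α·A = (1−α)·B, so α = B/(A+B) = -1.4469190/-2.4444352 ≈ 0.5919.

α ≈ 0.5919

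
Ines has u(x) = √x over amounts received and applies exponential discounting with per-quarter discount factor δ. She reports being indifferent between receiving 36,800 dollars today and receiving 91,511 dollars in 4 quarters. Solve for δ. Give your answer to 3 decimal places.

The payoff in 4 quarters is discounted by δ^4, so u(36800) = δ^4·u(91511) and δ^4 = u(36800)/u(91511).
With u(x) = √x: δ^4 = √36800/√91511 = √(36800/91511) = 0.63414.
Taking the 4th root: δ = 0.63414^(1/4) ≈ 0.892.

δ ≈ 0.892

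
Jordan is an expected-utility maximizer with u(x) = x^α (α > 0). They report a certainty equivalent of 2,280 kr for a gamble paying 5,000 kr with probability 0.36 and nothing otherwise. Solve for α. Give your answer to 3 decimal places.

Since u(0) = 0, the lottery's EU is 0.36·5000^α.
Setting u(2280) equal to that: 2280^α = 0.36·5000^α ⇒ (2280/5000)^α = 0.36.
α = ln(0.36) / ln(2280/5000) = -1.021651/-0.785262 ≈ 1.301.

α ≈ 1.301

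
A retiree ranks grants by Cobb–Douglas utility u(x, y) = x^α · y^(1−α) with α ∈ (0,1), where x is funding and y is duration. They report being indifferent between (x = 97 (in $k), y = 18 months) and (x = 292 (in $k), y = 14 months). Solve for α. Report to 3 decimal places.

Set the two utilities equal: 97^α·18^(1−α) = 292^α·14^(1−α).
(97/292)^α = (14/18)^(1−α); take logs: α·ln(97/292) = (1−α)·ln(14/18), i.e. α·-1.102043 = (1−α)·-0.251314.
So α/(1−α) = (-0.251314)/(-1.102043) = 0.228044, and α = 0.228044/1.228044 ≈ 0.186.

α ≈ 0.186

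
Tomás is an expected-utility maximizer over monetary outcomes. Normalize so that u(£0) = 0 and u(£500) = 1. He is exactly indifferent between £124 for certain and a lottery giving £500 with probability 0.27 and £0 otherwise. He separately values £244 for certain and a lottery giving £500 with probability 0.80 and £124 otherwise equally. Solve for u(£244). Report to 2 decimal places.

The first gamble pins u(£124): it must equal 0.27·1 + 0.73·0 = 0.27.
The second indifference gives u(£244) = 0.80·u(£500) + 0.20·u(£124) = 0.80·1.00 + 0.20·0.27 = 0.8540.

0.85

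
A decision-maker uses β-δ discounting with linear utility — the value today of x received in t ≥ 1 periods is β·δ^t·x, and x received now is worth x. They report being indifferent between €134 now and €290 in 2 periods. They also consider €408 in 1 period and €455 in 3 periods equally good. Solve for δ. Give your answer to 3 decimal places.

δ ≈ 0.947

From the later pair, β·δ^1·408 = β·δ^3·455; dividing through, δ^2 = 408/455 = 0.89670, so δ = 0.94694.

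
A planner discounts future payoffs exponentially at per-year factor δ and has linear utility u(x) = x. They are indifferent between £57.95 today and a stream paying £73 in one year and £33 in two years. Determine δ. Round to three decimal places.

δ ≈ 0.620

Present value of the stream is 73·δ + 33·δ². Indifference gives 73δ + 33δ² = 57.95.
Rearranged: 33δ² + 73δ − 57.95 = 0.
δ = (−73 + √(73² + 4·33·57.95)) / (2·33) = (−73 + √12978.40) / 66 ≈ 0.620.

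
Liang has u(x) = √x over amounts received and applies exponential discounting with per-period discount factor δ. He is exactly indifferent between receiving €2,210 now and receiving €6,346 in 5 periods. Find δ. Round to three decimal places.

Equating discounted utilities: u(2210) = δ^5·u(6346) ⇒ δ^5 = u(2210)/u(6346).
Since u(x) = √x, δ^5 = √(2210/6346) = 0.59013.
Taking the 5th root: δ = 0.59013^(1/5) ≈ 0.900.

δ ≈ 0.900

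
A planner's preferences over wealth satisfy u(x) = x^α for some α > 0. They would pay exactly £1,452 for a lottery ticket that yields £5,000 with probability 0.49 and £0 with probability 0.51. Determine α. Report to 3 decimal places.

α ≈ 0.577

Since u(0) = 0, the lottery's EU is 0.49·5000^α.
Indifference: 1452^α = 0.49·5000^α, so (1452/5000)^α = 0.49.
Take logs: α = ln 0.49 / ln(1452/5000) ≈ 0.57691.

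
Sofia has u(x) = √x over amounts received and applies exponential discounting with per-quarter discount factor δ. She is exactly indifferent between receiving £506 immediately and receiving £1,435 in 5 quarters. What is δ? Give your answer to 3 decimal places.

Equating discounted utilities: u(506) = δ^5·u(1435) ⇒ δ^5 = u(506)/u(1435).
Since u(x) = √x, δ^5 = √(506/1435) = 0.59381.
Hence δ = (0.59381)^(1/5) = 0.90101.

δ ≈ 0.901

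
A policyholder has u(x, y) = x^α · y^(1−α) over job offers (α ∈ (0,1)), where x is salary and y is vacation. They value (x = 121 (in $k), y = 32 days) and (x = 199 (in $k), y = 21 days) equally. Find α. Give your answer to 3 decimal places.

α ≈ 0.458

Indifference: 121^α · 32^(1−α) = 199^α · 21^(1−α).
Rearrange to (121/199)^α = (21/32)^(1−α) and take logs: α·-0.497514 = (1−α)·-0.421213.
So α/(1−α) = (-0.421213)/(-0.497514) = 0.846635, and α = 0.846635/1.846635 ≈ 0.458.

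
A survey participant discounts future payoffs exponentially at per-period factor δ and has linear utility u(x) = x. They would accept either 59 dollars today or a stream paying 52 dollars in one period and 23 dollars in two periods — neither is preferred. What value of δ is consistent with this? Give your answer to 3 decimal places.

δ ≈ 0.830

Present value of the stream is 52·δ + 23·δ². Indifference gives 52δ + 23δ² = 59.
That is, 23δ² + 52δ − 59 = 0, a quadratic in δ.
δ = (−52 + √(52² + 4·23·59)) / (2·23) = (−52 + √8132.00) / 46 ≈ 0.830.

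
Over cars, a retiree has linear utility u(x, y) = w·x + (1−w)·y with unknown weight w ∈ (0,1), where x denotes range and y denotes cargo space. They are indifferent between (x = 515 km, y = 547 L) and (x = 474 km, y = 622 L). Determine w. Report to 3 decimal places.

Equating utilities: w·515 + (1−w)·547 = w·474 + (1−w)·622.
w·(515−474) = (1−w)·(622−547), i.e. w·41 = (1−w)·75.
Hence w = 75/(41+75) = 75/116 = 0.647.

w = 0.647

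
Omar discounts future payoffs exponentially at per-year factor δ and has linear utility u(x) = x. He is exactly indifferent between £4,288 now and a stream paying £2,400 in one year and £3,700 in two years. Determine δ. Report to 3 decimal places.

Equating present values: 4288 = 2400δ + 3700δ².
So 3700δ² + 2400δ − 4288 = 0.
By the quadratic formula (taking the positive root), δ = (−2400 + √69222400.00) / 7400 ≈ 0.800.

δ ≈ 0.800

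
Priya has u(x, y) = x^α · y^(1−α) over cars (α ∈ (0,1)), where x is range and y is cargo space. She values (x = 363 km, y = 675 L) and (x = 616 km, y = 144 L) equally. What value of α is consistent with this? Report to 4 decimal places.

Set the two utilities equal: 363^α·675^(1−α) = 616^α·144^(1−α).
Taking logs: α·ln 363 + (1−α)·ln 675 = α·ln 616 + (1−α)·ln 144, i.e. α·-0.5288441 = (1−α)·-1.5448994.
So α/(1−α) = (-1.5448994)/(-0.5288441) = 2.9212757, and α = 2.9212757/3.9212757 ≈ 0.7450.

α ≈ 0.7450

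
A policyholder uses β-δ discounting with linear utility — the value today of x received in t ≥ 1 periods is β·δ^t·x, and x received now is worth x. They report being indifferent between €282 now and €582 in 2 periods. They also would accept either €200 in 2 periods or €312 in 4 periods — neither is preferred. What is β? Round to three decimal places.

β ≈ 0.756

Both payoffs in the second observation are in the future, so β drops out: δ^2·200 = δ^4·312 ⇒ δ^2 = 200/312 = 0.64103, so δ = 0.80064.
Substituting δ into 282 = β·δ^2·582: β = 282/(373.077) ≈ 0.756.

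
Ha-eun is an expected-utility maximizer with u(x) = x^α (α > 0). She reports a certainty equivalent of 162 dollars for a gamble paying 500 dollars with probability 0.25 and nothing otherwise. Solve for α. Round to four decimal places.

The lottery's expected utility is 0.25·u(500) + 0.75·u(0) = 0.25·500^α (since u(0) = 0 for α > 0).
Setting u(162) equal to that: 162^α = 0.25·500^α ⇒ (162/500)^α = 0.25.
Taking logs: α·ln(162/500) = ln(0.25), so α = -1.3862944 / -1.1270118 ≈ 1.2301.

α ≈ 1.2301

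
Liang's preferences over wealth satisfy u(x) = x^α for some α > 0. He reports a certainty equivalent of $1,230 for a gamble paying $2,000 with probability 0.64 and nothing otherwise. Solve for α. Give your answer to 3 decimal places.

α ≈ 0.918

EU(lottery) = 0.64·2000^α + 0.36·0 = 0.64·2000^α.
Indifference: 1230^α = 0.64·2000^α, so (1230/2000)^α = 0.64.
Taking logs: α·ln(1230/2000) = ln(0.64), so α = -0.446287 / -0.486133 ≈ 0.918.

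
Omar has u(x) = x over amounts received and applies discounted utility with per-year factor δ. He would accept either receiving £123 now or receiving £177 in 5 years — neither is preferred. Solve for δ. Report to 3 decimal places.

The payoff in 5 years is discounted by δ^5, so u(123) = δ^5·u(177) and δ^5 = u(123)/u(177).
With u(x) = x: δ^5 = 123/177 = 0.69492.
Taking the 5th root: δ = 0.69492^(1/5) ≈ 0.930.

δ ≈ 0.930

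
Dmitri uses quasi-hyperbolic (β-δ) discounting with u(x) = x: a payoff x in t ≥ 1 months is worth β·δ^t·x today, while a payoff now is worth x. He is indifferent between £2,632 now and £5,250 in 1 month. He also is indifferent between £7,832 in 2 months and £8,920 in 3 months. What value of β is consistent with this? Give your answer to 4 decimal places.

β ≈ 0.5710

The second indifference involves only future payoffs, so β cancels: β·δ^2·7832 = β·δ^3·8920, giving δ = 7832/8920 = 0.87803.
Substituting δ into 2632 = β·δ·5250: β = 2632/(4609.641) ≈ 0.5710.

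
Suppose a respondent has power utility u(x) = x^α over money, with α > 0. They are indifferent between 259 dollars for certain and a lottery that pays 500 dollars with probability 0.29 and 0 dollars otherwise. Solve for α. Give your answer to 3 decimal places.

α ≈ 1.882

The lottery's expected utility is 0.29·u(500) + 0.71·u(0) = 0.29·500^α (since u(0) = 0 for α > 0).
Indifference: 259^α = 0.29·500^α, so (259/500)^α = 0.29.
Take logs: α = ln 0.29 / ln(259/500) ≈ 1.88190.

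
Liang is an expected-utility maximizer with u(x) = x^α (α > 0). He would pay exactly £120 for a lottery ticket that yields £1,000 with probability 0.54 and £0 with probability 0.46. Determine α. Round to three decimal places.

α ≈ 0.291

The lottery's expected utility is 0.54·u(1000) + 0.46·u(0) = 0.54·1000^α (since u(0) = 0 for α > 0).
Equating: 120^α = 0.54·1000^α, i.e. 0.1200^α = 0.54.
Taking logs: α·ln(120/1000) = ln(0.54), so α = -0.616186 / -2.120264 ≈ 0.291.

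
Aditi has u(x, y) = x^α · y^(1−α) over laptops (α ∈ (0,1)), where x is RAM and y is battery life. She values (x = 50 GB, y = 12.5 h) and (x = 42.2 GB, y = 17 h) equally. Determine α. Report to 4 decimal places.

α ≈ 0.6445

The Cobb–Douglas utilities coincide, so 50^α·12.5^(1−α) = 42.2^α·17^(1−α).
Taking logs: α·ln 50 + (1−α)·ln 12.5 = α·ln 42.2 + (1−α)·ln 17, i.e. α·0.1696028 = (1−α)·0.3074847.
So α/(1−α) = (0.3074847)/(0.1696028) = 1.8129695, and α = 1.8129695/2.8129695 ≈ 0.6445.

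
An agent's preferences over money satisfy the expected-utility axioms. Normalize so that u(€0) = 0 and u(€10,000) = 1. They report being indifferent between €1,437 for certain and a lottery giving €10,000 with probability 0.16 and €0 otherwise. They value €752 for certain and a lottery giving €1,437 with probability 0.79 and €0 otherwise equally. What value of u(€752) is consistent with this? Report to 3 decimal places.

0.126

From the first indifference, u(€1,437) = 0.16·u(€10,000) + 0.84·u(€0) = 0.16·1 + 0.84·0 = 0.16.
The second indifference gives u(€752) = 0.79·u(€1,437) + 0.21·u(€0) = 0.79·0.16 + 0.21·0.00 = 0.1264.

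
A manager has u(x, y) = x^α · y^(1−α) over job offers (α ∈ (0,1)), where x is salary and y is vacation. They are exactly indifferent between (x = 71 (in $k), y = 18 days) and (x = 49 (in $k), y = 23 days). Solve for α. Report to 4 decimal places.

The Cobb–Douglas utilities coincide, so 71^α·18^(1−α) = 49^α·23^(1−α).
Rearrange to (71/49)^α = (23/18)^(1−α) and take logs: α·0.3708596 = (1−α)·0.2451225.
Thus α·(0.6159821) = 0.2451225, so α = 0.2451225/0.6159821 ≈ 0.3979.

α ≈ 0.3979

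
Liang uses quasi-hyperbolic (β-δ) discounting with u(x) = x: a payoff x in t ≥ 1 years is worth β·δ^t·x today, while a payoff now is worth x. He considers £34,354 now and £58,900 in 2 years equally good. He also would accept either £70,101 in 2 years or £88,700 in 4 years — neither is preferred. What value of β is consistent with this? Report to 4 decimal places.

β ≈ 0.7380

From the later pair, β·δ^2·70101 = β·δ^4·88700; dividing through, δ^2 = 70101/88700 = 0.79032, so δ = 0.88900.
Substituting δ into 34354 = β·δ^2·58900: β = 34354/(46549.593) ≈ 0.7380.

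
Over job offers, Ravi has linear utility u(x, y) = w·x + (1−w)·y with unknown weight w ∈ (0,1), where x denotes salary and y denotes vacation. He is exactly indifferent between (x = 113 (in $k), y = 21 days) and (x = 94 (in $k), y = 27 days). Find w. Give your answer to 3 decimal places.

Indifference: w·113 + (1−w)·21 = w·94 + (1−w)·27.
w·(113−94) = (1−w)·(27−21), i.e. w·19 = (1−w)·6.
The marginal rate of substitution is 6/19, so w = 6/(19+6) = 0.240.

w = 0.240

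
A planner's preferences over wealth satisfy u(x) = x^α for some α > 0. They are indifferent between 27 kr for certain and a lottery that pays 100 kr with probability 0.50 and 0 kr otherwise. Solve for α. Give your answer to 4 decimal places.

α ≈ 0.5294

The lottery's expected utility is 0.50·u(100) + 0.50·u(0) = 0.50·100^α (since u(0) = 0 for α > 0).
Setting u(27) equal to that: 27^α = 0.50·100^α ⇒ (27/100)^α = 0.50.
Take logs: α = ln 0.50 / ln(27/100) ≈ 0.529389.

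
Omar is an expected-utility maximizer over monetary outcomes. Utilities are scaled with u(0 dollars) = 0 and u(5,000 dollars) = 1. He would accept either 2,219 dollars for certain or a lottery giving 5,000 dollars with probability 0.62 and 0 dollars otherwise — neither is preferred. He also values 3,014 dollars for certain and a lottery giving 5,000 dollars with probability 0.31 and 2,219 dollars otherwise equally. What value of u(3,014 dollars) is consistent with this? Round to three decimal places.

The first gamble pins u(2,219 dollars): it must equal 0.62·1 + 0.38·0 = 0.62.
Chaining: u(3,014 dollars) = 0.31·1.00 + 0.69·0.62 = 0.7378.

0.738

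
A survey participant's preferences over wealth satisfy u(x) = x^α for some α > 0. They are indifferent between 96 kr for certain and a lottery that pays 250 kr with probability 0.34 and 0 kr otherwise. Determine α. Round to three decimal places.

α ≈ 1.127

EU(lottery) = 0.34·250^α + 0.66·0 = 0.34·250^α.
Setting u(96) equal to that: 96^α = 0.34·250^α ⇒ (96/250)^α = 0.34.
α = ln(0.34) / ln(96/250) = -1.078810/-0.957113 ≈ 1.127.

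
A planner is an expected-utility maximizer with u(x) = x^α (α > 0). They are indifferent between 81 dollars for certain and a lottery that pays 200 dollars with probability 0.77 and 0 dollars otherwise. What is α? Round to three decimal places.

The lottery's expected utility is 0.77·u(200) + 0.23·u(0) = 0.77·200^α (since u(0) = 0 for α > 0).
Setting u(81) equal to that: 81^α = 0.77·200^α ⇒ (81/200)^α = 0.77.
Taking logs: α·ln(81/200) = ln(0.77), so α = -0.261365 / -0.903868 ≈ 0.289.

α ≈ 0.289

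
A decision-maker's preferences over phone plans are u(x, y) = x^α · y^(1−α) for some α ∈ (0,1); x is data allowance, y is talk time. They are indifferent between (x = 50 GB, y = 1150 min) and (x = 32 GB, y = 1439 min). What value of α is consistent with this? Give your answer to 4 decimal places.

Set the two utilities equal: 50^α·1150^(1−α) = 32^α·1439^(1−α).
Taking logs: α·ln 50 + (1−α)·ln 1150 = α·ln 32 + (1−α)·ln 1439, i.e. α·0.4462871 = (1−α)·0.2241865.
So α/(1−α) = (0.2241865)/(0.4462871) = 0.5023369, and α = 0.5023369/1.5023369 ≈ 0.3344.

α ≈ 0.3344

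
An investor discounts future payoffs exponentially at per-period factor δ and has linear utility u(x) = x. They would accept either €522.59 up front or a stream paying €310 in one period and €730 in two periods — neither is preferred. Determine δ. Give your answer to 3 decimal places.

δ ≈ 0.660

Present value of the stream is 310·δ + 730·δ². Indifference gives 310δ + 730δ² = 522.59.
So 730δ² + 310δ − 522.59 = 0.
The positive root is δ = [−310 + √(310² + 4·730·522.59)] / (2·730) = (−310 + 1273.602)/1460 ≈ 0.660.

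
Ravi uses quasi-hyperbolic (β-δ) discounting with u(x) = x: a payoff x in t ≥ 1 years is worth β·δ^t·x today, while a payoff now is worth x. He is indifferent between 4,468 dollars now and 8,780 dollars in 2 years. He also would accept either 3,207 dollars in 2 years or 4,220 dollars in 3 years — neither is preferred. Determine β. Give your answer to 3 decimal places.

β ≈ 0.881

The second indifference involves only future payoffs, so β cancels: β·δ^2·3207 = β·δ^3·4220, giving δ = 3207/4220 = 0.75995.
The first indifference: 4468 = β·δ^2·8780, so β = 4468/(δ^2·8780) = 4468/(0.57753·8780) ≈ 0.881.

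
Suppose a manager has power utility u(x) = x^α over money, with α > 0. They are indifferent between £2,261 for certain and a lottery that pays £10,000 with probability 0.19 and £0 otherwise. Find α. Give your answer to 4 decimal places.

α ≈ 1.1170

EU(lottery) = 0.19·10000^α + 0.81·0 = 0.19·10000^α.
Indifference: 2261^α = 0.19·10000^α, so (2261/10000)^α = 0.19.
Taking logs: α·ln(2261/10000) = ln(0.19), so α = -1.6607312 / -1.4867779 ≈ 1.1170.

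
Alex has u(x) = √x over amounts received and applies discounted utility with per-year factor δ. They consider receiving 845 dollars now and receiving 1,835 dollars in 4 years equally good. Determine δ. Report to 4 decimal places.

The payoff in 4 years is discounted by δ^4, so u(845) = δ^4·u(1835) and δ^4 = u(845)/u(1835).
Since u(x) = √x, δ^4 = √(845/1835) = 0.67859.
So δ = 0.67859^(1/4) ≈ 0.9076.

δ ≈ 0.9076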